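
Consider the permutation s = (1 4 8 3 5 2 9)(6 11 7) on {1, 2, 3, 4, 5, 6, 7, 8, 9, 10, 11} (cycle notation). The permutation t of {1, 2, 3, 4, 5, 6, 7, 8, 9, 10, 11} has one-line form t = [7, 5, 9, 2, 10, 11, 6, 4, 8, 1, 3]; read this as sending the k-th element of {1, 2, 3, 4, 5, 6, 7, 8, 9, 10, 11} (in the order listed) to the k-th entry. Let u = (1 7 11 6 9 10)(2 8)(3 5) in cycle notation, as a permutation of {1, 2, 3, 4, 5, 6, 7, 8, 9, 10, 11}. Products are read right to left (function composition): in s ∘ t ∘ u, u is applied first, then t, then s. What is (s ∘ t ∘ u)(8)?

2

(s ∘ t ∘ u)(8) = s(t(u(8))). u(8) = 2, then t(2) = 5, then s(5) = 2, so the result is 2.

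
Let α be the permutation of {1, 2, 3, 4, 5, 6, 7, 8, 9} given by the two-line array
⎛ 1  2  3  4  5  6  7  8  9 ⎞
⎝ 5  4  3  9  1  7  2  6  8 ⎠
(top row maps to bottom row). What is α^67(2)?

4

Tracing 2 → 4 → … returns to 2 after 6 steps, so 2 lies in a 6-cycle (2, 4, 9, 8, 6, 7).
On a 6-cycle, α^6 is the identity, so α^67 = α^1 there (67 ≡ 1 mod 6).
Stepping 1 place around the cycle: 2 → 4.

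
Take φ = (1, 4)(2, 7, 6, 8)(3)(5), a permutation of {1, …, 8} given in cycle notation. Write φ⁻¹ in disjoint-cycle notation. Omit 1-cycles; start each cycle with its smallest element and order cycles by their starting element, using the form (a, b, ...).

If φ sends a → b within a cycle, φ⁻¹ sends b → a; equivalently, reverse each cycle.
Reversing each cycle of φ and rotating so the smallest element leads gives (1, 4)(2, 8, 6, 7).

(1, 4)(2, 8, 6, 7)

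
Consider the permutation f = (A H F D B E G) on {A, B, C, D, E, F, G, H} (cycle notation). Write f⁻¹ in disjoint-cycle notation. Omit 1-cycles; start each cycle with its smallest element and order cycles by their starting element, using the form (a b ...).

(A G E B D F H)

Inverting a permutation written in cycle notation just reverses the order within every cycle.
Reversing each cycle of f and rotating so the smallest element leads gives (A G E B D F H).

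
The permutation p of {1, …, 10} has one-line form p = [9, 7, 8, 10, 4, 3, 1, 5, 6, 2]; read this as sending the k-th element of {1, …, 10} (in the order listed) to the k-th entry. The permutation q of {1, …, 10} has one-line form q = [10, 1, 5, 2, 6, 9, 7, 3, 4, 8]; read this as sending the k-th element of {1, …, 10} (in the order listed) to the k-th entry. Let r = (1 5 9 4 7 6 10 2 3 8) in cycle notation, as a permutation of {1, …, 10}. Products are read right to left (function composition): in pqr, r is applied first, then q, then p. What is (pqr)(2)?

Apply the permutations in order: r(2) = 3, then q(3) = 5, then p(5) = 4. So (pqr)(2) = 4.

4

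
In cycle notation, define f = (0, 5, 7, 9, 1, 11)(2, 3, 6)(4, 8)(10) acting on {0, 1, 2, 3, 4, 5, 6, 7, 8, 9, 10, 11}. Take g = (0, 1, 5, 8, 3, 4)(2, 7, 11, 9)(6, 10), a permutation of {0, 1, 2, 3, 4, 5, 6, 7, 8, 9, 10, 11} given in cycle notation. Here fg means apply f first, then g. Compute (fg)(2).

f(2) = 3, then g(3) = 4; composing gives (fg)(2) = 4.

4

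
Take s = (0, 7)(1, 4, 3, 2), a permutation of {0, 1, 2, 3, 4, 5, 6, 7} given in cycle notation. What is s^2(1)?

1 lies in the 4-cycle (1, 4, 3, 2).
Advancing 2 steps from 1: 1 → 4 → 3.

3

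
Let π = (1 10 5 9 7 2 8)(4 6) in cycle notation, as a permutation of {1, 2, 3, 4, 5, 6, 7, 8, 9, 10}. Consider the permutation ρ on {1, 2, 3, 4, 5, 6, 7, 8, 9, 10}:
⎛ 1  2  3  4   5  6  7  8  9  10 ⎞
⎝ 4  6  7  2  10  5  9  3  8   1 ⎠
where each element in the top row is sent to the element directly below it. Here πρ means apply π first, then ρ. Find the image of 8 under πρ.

π(8) = 1, then ρ(1) = 4; composing gives (πρ)(8) = 4.

4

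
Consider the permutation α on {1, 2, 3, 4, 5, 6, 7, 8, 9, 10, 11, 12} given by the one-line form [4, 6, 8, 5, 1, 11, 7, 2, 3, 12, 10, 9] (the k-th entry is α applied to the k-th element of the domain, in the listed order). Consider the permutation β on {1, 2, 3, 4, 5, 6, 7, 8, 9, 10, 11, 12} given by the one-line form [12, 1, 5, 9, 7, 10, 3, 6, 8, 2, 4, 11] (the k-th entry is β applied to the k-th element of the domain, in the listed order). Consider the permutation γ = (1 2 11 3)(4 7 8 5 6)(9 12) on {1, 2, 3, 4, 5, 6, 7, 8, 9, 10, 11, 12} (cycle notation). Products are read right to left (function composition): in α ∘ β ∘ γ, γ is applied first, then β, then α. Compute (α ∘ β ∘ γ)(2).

5

Apply the permutations in order: γ(2) = 11, then β(11) = 4, then α(4) = 5. So (α ∘ β ∘ γ)(2) = 5.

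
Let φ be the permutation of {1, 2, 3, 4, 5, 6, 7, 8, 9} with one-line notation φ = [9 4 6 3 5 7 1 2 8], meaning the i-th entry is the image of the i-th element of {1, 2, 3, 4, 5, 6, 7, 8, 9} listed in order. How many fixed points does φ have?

1

The fixed points (elements with φ(x) = x) are {5}, so there is 1.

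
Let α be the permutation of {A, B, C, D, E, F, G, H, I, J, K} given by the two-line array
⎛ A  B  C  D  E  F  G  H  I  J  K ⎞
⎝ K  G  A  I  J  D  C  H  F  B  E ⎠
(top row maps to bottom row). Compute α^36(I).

Tracing I → F → … returns to I after 3 steps, so I lies in a 3-cycle (D I F).
Since the cycle has length 3, α^36 acts on it the same as α^0 (36 mod 3 = 0).
So α^36(I) = I.

I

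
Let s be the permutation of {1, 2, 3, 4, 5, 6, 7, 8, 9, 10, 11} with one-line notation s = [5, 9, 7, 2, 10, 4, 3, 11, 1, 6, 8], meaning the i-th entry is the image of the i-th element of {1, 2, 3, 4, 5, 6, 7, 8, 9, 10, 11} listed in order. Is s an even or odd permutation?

In disjoint-cycle form the cycle lengths are 7, 2, 2.
A cycle is odd iff its length is even; s has 2 even-length cycles, so sgn(s) = (−1)^2 and s is even.

even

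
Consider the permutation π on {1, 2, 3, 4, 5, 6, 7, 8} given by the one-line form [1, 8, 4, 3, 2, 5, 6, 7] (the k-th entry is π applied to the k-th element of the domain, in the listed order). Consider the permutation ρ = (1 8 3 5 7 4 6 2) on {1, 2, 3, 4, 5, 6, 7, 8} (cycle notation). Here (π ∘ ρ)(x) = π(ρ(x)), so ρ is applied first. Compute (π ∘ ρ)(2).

1

First apply ρ: ρ(2) = 1, then π(1) = 1. Thus (π ∘ ρ)(2) = 1.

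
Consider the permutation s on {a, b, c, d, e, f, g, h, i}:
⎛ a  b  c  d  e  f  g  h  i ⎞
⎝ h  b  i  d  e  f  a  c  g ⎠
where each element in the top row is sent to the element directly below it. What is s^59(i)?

c

Tracing i → g → … returns to i after 5 steps, so i lies in a 5-cycle (a h c i g).
Powers repeat with period 5 on this cycle, and 59 mod 5 = 4, so s^59(i) = s^4(i).
Stepping 4 places around the cycle: i → g → a → h → c.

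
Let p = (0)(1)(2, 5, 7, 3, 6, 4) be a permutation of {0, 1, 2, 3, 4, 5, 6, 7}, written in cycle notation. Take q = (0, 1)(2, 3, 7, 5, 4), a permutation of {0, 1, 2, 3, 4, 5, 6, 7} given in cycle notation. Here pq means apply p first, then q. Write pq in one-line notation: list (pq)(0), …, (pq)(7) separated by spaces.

1 0 4 6 3 5 2 7

(pq)(x) = q(p(x)). Computing each image: q(p(0)) = q(0) = 1, q(p(1)) = q(1) = 0, q(p(2)) = q(5) = 4, q(p(3)) = q(6) = 6, q(p(4)) = q(2) = 3, q(p(5)) = q(7) = 5, q(p(6)) = q(4) = 2, q(p(7)) = q(3) = 7.
Hence pq = [1 0 4 6 3 5 2 7].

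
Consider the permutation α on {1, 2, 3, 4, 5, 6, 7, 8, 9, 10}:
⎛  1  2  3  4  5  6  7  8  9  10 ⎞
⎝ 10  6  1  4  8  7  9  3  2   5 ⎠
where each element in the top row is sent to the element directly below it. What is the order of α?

20

The disjoint-cycle form of α has cycle lengths 5, 4, 1.
The order is lcm(5, 4) = 20.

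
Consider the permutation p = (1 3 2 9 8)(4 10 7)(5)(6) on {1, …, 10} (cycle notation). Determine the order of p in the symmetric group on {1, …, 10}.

15

The cycle type of p is (5, 3, 1, 1).
Since disjoint cycles commute, ord(p) = lcm(5, 3) = 15.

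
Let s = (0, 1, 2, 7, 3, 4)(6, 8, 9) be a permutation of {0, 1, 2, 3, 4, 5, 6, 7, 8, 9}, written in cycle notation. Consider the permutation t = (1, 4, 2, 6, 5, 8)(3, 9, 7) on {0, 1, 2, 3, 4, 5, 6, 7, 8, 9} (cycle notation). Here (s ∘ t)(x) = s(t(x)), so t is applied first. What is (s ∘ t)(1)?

(s ∘ t)(1) = s(t(1)). t(1) = 4, then s(4) = 0. So (s ∘ t)(1) = 0.

0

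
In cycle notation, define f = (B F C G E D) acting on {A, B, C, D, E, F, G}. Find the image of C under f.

Within (B F C G E D), C ↦ G.

G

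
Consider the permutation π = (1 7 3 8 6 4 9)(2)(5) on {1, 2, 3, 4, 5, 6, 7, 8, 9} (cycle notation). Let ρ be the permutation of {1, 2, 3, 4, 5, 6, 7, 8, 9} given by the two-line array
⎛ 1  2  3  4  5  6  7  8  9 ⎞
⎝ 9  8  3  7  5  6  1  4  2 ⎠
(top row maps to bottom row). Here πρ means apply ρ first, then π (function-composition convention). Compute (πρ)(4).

3

ρ(4) = 7, then π(7) = 3; composing gives (πρ)(4) = 3.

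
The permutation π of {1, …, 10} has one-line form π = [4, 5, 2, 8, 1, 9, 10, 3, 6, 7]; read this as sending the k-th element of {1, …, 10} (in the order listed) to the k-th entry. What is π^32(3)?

Tracing 3 → 2 → … returns to 3 after 6 steps, so 3 lies in a 6-cycle (1, 4, 8, 3, 2, 5).
Since the cycle has length 6, π^32 acts on it the same as π^2 (32 mod 6 = 2).
Advancing 2 steps from 3: 3 → 2 → 5.

5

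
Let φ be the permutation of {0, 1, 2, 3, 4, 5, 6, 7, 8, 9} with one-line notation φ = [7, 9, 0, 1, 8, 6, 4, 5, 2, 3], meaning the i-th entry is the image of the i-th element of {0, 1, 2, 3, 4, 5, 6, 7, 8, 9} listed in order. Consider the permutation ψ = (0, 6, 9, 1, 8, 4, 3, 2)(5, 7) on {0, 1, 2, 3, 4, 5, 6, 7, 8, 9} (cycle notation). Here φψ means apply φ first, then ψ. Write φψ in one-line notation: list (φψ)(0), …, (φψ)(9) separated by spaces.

5 1 6 8 4 9 3 7 0 2

(φψ)(x) = ψ(φ(x)). Computing each image: ψ(φ(0)) = ψ(7) = 5, ψ(φ(1)) = ψ(9) = 1, ψ(φ(2)) = ψ(0) = 6, ψ(φ(3)) = ψ(1) = 8, ψ(φ(4)) = ψ(8) = 4, ψ(φ(5)) = ψ(6) = 9, ψ(φ(6)) = ψ(4) = 3, ψ(φ(7)) = ψ(5) = 7, ψ(φ(8)) = ψ(2) = 0, ψ(φ(9)) = ψ(3) = 2.
Hence φψ = [5 1 6 8 4 9 3 7 0 2].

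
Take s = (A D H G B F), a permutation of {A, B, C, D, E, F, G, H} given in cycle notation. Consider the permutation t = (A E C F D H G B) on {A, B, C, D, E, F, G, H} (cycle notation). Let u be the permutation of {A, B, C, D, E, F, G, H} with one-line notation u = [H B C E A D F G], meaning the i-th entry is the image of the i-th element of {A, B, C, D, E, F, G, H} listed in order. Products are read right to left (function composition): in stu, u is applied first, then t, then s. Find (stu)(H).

Chase H: u(H) = G; t(G) = B; s(B) = F. Hence (stu)(H) = F.

F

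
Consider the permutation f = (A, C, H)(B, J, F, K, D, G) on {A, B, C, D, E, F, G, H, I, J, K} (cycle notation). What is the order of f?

6

The cycle type of f is (6, 3, 1, 1).
The order is lcm(6, 3) = 6.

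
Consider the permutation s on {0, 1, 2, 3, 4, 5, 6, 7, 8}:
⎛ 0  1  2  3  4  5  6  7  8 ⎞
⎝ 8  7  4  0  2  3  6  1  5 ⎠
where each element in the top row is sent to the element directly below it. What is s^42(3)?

8

Tracing 3 → 0 → … returns to 3 after 4 steps, so 3 lies in a 4-cycle (0, 8, 5, 3).
Since the cycle has length 4, s^42 acts on it the same as s^2 (42 mod 4 = 2).
Stepping 2 places around the cycle: 3 → 0 → 8.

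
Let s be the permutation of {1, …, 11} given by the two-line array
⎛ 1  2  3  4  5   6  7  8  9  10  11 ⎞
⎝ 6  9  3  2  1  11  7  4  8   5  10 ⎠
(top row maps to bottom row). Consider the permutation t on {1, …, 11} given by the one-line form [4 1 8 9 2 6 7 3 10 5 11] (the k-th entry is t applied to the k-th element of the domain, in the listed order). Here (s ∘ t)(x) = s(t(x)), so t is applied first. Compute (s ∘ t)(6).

11

First apply t: t(6) = 6, then s(6) = 11. Thus (s ∘ t)(6) = 11.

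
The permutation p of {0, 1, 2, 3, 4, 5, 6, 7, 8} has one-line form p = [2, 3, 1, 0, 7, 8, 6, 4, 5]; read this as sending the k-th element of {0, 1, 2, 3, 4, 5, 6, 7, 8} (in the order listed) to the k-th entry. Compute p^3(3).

1

Tracing 3 → 0 → … returns to 3 after 4 steps, so 3 lies in a 4-cycle (0 2 1 3).
Advancing 3 steps from 3: 3 → 0 → 2 → 1.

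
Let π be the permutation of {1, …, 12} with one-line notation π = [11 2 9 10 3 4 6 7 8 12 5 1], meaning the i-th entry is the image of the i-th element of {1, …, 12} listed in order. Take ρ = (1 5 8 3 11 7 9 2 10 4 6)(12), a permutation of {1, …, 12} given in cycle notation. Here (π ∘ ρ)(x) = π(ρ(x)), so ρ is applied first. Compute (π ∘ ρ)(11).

First apply ρ: ρ(11) = 7, then π(7) = 6. Thus (π ∘ ρ)(11) = 6.

6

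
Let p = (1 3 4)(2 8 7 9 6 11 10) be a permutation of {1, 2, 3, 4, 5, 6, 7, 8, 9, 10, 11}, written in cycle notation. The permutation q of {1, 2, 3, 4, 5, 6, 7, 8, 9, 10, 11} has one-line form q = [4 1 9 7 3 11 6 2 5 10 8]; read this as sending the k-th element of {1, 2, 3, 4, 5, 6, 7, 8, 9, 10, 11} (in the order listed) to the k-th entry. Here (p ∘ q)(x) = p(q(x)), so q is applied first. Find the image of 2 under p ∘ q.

3

(p ∘ q)(2) = p(q(2)). q(2) = 1, then p(1) = 3. So (p ∘ q)(2) = 3.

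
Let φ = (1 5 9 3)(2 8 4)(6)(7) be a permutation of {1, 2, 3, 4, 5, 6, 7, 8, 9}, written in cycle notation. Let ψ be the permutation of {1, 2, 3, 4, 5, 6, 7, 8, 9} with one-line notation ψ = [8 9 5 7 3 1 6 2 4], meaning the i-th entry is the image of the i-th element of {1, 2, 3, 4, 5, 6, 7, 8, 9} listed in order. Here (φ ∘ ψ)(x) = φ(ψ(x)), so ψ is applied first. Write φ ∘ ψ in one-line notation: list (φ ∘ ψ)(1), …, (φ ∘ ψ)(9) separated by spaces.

Chase each element through ψ then φ: 1 → 8 → 4; 2 → 9 → 3; 3 → 5 → 9; 4 → 7 → 7; 5 → 3 → 1; 6 → 1 → 5; 7 → 6 → 6; 8 → 2 → 8; 9 → 4 → 2.
So φ ∘ ψ in one-line form is 4 3 9 7 1 5 6 8 2.

4 3 9 7 1 5 6 8 2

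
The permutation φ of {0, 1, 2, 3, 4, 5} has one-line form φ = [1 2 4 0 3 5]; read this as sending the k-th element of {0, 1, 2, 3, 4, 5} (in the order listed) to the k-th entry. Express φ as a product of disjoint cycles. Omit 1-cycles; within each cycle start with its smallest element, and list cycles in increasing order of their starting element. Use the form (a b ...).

From 0: 0 → 1 → 2 → 4 → 3 → 0, closing the cycle (0 1 2 4 3).
Continuing from each remaining unvisited element yields (0 1 2 4 3).

(0 1 2 4 3)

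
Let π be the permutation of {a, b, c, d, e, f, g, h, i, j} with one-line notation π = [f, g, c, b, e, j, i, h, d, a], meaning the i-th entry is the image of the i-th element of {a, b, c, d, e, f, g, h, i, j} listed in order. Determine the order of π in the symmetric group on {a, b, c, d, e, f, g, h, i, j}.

12

The disjoint-cycle form of π has cycle lengths 4, 3, 1, 1, 1.
The order of π is the least common multiple of its cycle lengths: lcm(4, 3) = 12.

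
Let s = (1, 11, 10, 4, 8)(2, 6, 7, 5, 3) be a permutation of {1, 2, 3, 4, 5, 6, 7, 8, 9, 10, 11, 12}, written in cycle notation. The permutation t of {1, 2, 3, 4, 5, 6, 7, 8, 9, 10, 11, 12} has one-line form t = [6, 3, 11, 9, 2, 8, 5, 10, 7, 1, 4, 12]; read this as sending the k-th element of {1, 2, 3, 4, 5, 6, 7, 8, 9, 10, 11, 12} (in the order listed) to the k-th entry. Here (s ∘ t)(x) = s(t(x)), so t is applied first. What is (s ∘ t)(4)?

9

First apply t: t(4) = 9, then s(9) = 9. Thus (s ∘ t)(4) = 9.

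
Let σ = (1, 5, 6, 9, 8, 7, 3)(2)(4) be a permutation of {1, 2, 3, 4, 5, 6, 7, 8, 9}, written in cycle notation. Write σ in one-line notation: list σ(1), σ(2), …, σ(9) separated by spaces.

Each element maps to the next entry in its cycle (wrapping to the front): 1→5, 2→2, 3→1, 4→4, 5→6, 6→9, 7→3, 8→7, 9→8.
So the one-line form is 5 2 1 4 6 9 3 7 8.

5 2 1 4 6 9 3 7 8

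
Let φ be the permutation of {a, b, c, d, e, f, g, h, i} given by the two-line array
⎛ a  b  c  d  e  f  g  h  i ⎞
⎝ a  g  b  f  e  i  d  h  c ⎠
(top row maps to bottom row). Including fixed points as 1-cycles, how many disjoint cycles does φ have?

4

The cycle decomposition is (a)(b g d f i c)(e)(h), which has 4 cycles (counting 1-cycles).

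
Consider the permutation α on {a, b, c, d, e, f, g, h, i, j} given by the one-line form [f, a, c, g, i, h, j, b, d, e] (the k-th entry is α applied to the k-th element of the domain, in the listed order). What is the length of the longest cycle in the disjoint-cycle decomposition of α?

Decomposing into disjoint cycles gives (a, f, h, b)(d, g, j, e, i); the longest has length 5.

5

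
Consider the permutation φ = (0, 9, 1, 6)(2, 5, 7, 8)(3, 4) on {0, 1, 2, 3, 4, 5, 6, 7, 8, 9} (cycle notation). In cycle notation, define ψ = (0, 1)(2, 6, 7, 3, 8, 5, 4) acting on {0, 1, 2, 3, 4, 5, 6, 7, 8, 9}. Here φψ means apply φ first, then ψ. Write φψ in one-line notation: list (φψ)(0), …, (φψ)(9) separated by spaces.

9 7 4 2 8 3 1 5 6 0

Chase each element through φ then ψ: 0 → 9 → 9; 1 → 6 → 7; 2 → 5 → 4; 3 → 4 → 2; 4 → 3 → 8; 5 → 7 → 3; 6 → 0 → 1; 7 → 8 → 5; 8 → 2 → 6; 9 → 1 → 0.
So φψ in one-line form is 9 7 4 2 8 3 1 5 6 0.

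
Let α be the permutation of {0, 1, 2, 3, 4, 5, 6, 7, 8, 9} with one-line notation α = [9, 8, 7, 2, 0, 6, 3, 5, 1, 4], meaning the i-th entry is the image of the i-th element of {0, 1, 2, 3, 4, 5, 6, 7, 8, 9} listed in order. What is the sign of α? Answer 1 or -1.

-1

In disjoint-cycle form the cycle lengths are 5, 3, 2.
A cycle of length ℓ contributes ℓ−1 transpositions, so α is a product of 4 + 2 + 1 = 7 transpositions — odd.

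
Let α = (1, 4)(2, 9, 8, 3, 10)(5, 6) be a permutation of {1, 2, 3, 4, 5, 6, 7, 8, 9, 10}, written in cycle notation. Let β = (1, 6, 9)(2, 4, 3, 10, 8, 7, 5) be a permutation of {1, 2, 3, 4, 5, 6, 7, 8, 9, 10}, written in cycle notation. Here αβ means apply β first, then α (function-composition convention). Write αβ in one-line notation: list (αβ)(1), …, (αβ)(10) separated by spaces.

For each element, apply β then α: 1 → 6 → 5; 2 → 4 → 1; 3 → 10 → 2; 4 → 3 → 10; 5 → 2 → 9; 6 → 9 → 8; 7 → 5 → 6; 8 → 7 → 7; 9 → 1 → 4; 10 → 8 → 3.
Collecting the images, αβ = [5 1 2 10 9 8 6 7 4 3].

5 1 2 10 9 8 6 7 4 3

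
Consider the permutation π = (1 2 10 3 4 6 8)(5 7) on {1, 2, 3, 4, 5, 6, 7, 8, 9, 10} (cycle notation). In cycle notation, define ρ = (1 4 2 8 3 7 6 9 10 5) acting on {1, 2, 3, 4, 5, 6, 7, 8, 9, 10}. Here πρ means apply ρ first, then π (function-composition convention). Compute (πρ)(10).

7

ρ(10) = 5, then π(5) = 7; composing gives (πρ)(10) = 7.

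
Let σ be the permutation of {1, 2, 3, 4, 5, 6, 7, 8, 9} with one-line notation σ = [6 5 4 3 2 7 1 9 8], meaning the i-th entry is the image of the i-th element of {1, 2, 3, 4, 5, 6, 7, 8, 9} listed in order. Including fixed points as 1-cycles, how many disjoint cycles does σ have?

The cycle decomposition is (1, 6, 7)(2, 5)(3, 4)(8, 9), which has 4 cycles (counting 1-cycles).

4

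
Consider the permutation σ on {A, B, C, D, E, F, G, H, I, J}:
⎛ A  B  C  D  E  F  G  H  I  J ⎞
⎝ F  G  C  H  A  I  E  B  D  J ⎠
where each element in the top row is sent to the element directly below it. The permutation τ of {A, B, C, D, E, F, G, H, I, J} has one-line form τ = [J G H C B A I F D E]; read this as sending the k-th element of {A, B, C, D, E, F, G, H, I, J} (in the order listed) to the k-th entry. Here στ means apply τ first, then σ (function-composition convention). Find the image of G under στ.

D

τ(G) = I, then σ(I) = D; composing gives (στ)(G) = D.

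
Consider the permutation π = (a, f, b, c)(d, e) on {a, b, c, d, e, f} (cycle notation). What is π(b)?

b appears in (a, f, b, c); the next entry (wrapping around) is c.

c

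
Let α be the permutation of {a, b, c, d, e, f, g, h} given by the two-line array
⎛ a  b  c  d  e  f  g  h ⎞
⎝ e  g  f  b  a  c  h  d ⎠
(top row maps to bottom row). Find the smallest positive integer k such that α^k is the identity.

4

Writing α as disjoint cycles, the cycle lengths are 4, 2, 2.
The order of α is the least common multiple of its cycle lengths: lcm(4, 2, 2) = 4.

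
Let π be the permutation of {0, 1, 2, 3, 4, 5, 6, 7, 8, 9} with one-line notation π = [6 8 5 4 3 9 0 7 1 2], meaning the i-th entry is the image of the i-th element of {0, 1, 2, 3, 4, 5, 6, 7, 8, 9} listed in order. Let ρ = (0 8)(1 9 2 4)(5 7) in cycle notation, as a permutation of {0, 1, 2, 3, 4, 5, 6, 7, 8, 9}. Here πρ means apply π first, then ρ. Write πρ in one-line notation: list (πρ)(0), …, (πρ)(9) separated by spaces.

6 0 7 1 3 2 8 5 9 4

For each element, apply π then ρ: 0 → 6 → 6; 1 → 8 → 0; 2 → 5 → 7; 3 → 4 → 1; 4 → 3 → 3; 5 → 9 → 2; 6 → 0 → 8; 7 → 7 → 5; 8 → 1 → 9; 9 → 2 → 4.
Collecting the images, πρ = [6 0 7 1 3 2 8 5 9 4].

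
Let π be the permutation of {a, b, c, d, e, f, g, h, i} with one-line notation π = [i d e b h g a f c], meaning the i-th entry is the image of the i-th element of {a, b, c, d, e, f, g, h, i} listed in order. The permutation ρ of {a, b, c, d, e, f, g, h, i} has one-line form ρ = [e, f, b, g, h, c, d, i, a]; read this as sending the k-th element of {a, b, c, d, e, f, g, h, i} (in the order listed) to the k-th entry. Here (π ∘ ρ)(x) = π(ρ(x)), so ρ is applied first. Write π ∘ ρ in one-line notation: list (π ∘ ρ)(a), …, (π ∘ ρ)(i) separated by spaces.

h g d a f e b c i

For each element, apply ρ then π: a → e → h; b → f → g; c → b → d; d → g → a; e → h → f; f → c → e; g → d → b; h → i → c; i → a → i.
Collecting the images, π ∘ ρ = [h g d a f e b c i].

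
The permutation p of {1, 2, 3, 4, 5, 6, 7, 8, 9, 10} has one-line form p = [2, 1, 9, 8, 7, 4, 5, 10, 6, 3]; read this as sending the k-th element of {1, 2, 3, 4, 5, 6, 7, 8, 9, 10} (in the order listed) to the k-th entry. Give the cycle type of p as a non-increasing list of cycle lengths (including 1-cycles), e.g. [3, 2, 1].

The disjoint cycles are (1 2)(3 9 6 4 8 10)(5 7), with lengths 6, 2, 2 in non-increasing order.

[6, 2, 2]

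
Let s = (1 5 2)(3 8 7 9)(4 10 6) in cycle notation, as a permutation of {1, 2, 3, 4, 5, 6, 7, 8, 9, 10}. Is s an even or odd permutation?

odd

The cycle lengths are 4, 3, 3.
A cycle of length ℓ contributes ℓ−1 transpositions, so s is a product of 3 + 2 + 2 = 7 transpositions — odd.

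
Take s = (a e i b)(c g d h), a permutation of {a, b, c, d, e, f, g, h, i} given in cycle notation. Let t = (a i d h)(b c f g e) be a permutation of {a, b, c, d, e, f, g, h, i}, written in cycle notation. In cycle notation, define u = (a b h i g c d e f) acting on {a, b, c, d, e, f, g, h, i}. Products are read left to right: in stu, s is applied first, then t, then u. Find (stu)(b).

g

(stu)(b) = u(t(s(b))). s(b) = a, then t(a) = i, then u(i) = g, so the result is g.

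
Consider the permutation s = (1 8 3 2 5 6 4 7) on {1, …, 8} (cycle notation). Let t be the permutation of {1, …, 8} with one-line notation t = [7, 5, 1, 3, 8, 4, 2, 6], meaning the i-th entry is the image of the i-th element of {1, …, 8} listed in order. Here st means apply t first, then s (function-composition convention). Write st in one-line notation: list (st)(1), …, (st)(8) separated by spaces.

1 6 8 2 3 7 5 4

(st)(x) = s(t(x)). Computing each image: s(t(1)) = s(7) = 1, s(t(2)) = s(5) = 6, s(t(3)) = s(1) = 8, s(t(4)) = s(3) = 2, s(t(5)) = s(8) = 3, s(t(6)) = s(4) = 7, s(t(7)) = s(2) = 5, s(t(8)) = s(6) = 4.
Hence st = [1 6 8 2 3 7 5 4].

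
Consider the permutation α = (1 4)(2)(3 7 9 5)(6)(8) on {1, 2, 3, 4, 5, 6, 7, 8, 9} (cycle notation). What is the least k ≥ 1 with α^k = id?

4

The cycle type of α is (4, 2, 1, 1, 1).
Since disjoint cycles commute, ord(α) = lcm(4, 2) = 4.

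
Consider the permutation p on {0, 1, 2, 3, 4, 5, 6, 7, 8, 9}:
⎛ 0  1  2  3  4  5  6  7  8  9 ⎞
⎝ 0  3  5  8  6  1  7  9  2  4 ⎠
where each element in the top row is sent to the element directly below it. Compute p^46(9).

Tracing 9 → 4 → … returns to 9 after 4 steps, so 9 lies in a 4-cycle (4, 6, 7, 9).
Powers repeat with period 4 on this cycle, and 46 mod 4 = 2, so p^46(9) = p^2(9).
Stepping 2 places around the cycle: 9 → 4 → 6.

6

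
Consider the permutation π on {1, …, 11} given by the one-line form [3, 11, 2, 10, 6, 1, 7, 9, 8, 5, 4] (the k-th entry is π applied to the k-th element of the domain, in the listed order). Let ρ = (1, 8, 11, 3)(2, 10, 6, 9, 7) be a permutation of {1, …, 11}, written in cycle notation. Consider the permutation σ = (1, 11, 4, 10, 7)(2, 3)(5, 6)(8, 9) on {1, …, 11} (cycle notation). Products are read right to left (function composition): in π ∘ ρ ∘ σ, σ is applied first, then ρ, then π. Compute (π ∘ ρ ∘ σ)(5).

8

Chase 5: σ(5) = 6; ρ(6) = 9; π(9) = 8. Hence (π ∘ ρ ∘ σ)(5) = 8.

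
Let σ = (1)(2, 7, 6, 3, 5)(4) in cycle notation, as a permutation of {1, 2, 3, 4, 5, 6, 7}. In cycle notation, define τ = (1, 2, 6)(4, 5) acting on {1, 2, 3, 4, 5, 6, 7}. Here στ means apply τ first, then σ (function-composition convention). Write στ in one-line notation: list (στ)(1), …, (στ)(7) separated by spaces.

(στ)(x) = σ(τ(x)). Computing each image: σ(τ(1)) = σ(2) = 7, σ(τ(2)) = σ(6) = 3, σ(τ(3)) = σ(3) = 5, σ(τ(4)) = σ(5) = 2, σ(τ(5)) = σ(4) = 4, σ(τ(6)) = σ(1) = 1, σ(τ(7)) = σ(7) = 6.
Hence στ = [7 3 5 2 4 1 6].

7 3 5 2 4 1 6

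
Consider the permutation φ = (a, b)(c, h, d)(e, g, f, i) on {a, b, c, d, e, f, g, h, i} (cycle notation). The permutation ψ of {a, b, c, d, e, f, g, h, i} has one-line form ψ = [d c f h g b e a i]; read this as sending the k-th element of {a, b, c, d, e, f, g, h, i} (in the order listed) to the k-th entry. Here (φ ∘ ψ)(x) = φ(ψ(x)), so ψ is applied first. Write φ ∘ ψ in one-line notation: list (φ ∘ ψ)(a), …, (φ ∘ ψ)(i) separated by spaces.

(φ ∘ ψ)(x) = φ(ψ(x)). Computing each image: φ(ψ(a)) = φ(d) = c, φ(ψ(b)) = φ(c) = h, φ(ψ(c)) = φ(f) = i, φ(ψ(d)) = φ(h) = d, φ(ψ(e)) = φ(g) = f, φ(ψ(f)) = φ(b) = a, φ(ψ(g)) = φ(e) = g, φ(ψ(h)) = φ(a) = b, φ(ψ(i)) = φ(i) = e.
Hence φ ∘ ψ = [c h i d f a g b e].

c h i d f a g b e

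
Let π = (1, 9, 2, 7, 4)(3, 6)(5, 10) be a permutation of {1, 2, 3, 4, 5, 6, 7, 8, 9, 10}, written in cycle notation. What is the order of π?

10

The disjoint cycles have lengths 5, 2, 2, 1.
Since disjoint cycles commute, ord(π) = lcm(5, 2, 2) = 10.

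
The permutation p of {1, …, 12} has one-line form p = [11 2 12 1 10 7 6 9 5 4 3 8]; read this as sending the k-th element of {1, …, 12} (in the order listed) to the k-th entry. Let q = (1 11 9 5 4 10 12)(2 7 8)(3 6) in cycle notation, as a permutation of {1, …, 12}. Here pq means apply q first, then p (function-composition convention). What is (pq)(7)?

q(7) = 8, then p(8) = 9; composing gives (pq)(7) = 9.

9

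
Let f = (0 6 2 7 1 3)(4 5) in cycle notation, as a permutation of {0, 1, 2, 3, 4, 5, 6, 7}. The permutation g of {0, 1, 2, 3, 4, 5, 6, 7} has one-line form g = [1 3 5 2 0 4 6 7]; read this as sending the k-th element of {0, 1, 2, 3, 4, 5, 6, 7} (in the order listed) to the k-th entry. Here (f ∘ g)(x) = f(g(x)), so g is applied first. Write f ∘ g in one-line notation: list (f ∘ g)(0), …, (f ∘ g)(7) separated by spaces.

3 0 4 7 6 5 2 1

Chase each element through g then f: 0 → 1 → 3; 1 → 3 → 0; 2 → 5 → 4; 3 → 2 → 7; 4 → 0 → 6; 5 → 4 → 5; 6 → 6 → 2; 7 → 7 → 1.
So f ∘ g in one-line form is 3 0 4 7 6 5 2 1.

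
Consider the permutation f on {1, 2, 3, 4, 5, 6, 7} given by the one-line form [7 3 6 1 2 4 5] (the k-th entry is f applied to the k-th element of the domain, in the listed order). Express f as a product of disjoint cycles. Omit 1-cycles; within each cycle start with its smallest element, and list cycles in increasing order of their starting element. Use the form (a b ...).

(1 7 5 2 3 6 4)

From 1: 1 → 7 → 5 → 2 → 3 → 6 → 4 → 1, closing the cycle (1 7 5 2 3 6 4).
Continuing from each remaining unvisited element yields (1 7 5 2 3 6 4).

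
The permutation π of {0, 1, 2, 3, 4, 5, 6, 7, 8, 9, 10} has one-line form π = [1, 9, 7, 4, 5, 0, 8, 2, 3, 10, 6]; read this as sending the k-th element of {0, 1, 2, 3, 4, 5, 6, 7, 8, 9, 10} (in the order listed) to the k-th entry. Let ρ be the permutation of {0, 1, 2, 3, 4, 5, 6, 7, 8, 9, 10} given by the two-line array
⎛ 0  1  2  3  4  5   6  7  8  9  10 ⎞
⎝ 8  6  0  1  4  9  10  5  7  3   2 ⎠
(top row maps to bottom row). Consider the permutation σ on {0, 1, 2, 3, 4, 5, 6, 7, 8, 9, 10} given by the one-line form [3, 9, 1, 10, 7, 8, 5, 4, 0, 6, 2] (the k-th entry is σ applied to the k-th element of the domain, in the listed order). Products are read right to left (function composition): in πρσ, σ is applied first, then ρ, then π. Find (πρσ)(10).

1

(πρσ)(10) = π(ρ(σ(10))). σ(10) = 2, then ρ(2) = 0, then π(0) = 1, so the result is 1.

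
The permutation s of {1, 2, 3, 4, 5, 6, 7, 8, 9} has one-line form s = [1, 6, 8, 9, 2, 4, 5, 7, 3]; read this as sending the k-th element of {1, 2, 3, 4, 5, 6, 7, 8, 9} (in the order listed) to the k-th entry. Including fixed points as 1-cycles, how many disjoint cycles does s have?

The cycle decomposition is (1)(2, 6, 4, 9, 3, 8, 7, 5), which has 2 cycles (counting 1-cycles).

2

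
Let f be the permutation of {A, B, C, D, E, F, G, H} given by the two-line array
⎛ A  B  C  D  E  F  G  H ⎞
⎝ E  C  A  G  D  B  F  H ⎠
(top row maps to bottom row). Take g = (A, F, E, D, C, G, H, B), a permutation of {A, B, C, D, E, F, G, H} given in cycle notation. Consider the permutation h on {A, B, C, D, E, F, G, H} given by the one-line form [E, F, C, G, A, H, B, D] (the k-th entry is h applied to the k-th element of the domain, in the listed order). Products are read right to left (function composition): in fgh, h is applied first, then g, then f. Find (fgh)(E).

B

(fgh)(E) = f(g(h(E))). h(E) = A, then g(A) = F, then f(F) = B, so the result is B.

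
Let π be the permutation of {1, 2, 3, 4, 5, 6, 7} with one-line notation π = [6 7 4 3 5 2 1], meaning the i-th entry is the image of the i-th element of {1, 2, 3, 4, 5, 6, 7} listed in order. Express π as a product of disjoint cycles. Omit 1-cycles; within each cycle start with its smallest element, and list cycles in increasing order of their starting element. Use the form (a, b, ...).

Iterating π from 1 gives 1 → 6 → 2 → 7 → 1; that is the 4-cycle (1, 6, 2, 7).
Repeating from the next unused element and collecting all non-trivial cycles gives (1, 6, 2, 7)(3, 4).

(1, 6, 2, 7)(3, 4)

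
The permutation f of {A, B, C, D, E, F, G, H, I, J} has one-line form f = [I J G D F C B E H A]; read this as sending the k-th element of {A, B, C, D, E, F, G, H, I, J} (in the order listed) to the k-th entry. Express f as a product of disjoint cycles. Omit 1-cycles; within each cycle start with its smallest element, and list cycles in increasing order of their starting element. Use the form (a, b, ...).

Start at A and follow images: A → I → H → E → F → C → G → B → J → A, giving the cycle (A, I, H, E, F, C, G, B, J).
Repeating from the next unused element and collecting all non-trivial cycles gives (A, I, H, E, F, C, G, B, J).

(A, I, H, E, F, C, G, B, J)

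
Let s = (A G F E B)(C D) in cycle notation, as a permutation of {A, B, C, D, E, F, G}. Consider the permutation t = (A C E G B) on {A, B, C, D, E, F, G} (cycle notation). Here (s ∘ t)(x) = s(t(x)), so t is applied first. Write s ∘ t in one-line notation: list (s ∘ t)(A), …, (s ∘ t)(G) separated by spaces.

D G B C F E A

Chase each element through t then s: A → C → D; B → A → G; C → E → B; D → D → C; E → G → F; F → F → E; G → B → A.
So s ∘ t in one-line form is D G B C F E A.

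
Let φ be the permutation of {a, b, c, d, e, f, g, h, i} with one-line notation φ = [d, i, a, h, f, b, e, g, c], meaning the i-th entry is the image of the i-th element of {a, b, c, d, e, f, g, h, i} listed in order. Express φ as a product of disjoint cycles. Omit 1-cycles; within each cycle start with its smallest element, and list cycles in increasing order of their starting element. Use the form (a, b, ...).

Start at a and follow images: a → d → h → g → e → f → b → i → c → a, giving the cycle (a, d, h, g, e, f, b, i, c).
Continuing from each remaining unvisited element yields (a, d, h, g, e, f, b, i, c).

(a, d, h, g, e, f, b, i, c)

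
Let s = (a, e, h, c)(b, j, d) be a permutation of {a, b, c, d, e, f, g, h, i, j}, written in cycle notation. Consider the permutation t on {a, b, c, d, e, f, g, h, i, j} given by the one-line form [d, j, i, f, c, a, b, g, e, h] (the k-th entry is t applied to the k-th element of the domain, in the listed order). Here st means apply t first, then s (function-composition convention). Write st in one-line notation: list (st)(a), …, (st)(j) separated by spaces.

(st)(x) = s(t(x)). Computing each image: s(t(a)) = s(d) = b, s(t(b)) = s(j) = d, s(t(c)) = s(i) = i, s(t(d)) = s(f) = f, s(t(e)) = s(c) = a, s(t(f)) = s(a) = e, s(t(g)) = s(b) = j, s(t(h)) = s(g) = g, s(t(i)) = s(e) = h, s(t(j)) = s(h) = c.
Hence st = [b d i f a e j g h c].

b d i f a e j g h c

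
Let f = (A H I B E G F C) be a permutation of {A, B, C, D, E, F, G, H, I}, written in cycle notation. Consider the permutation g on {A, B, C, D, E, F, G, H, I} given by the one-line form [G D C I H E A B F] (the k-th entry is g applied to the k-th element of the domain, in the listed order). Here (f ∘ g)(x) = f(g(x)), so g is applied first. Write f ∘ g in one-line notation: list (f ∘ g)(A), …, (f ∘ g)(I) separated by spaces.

F D A B I G H E C

(f ∘ g)(x) = f(g(x)). Computing each image: f(g(A)) = f(G) = F, f(g(B)) = f(D) = D, f(g(C)) = f(C) = A, f(g(D)) = f(I) = B, f(g(E)) = f(H) = I, f(g(F)) = f(E) = G, f(g(G)) = f(A) = H, f(g(H)) = f(B) = E, f(g(I)) = f(F) = C.
Hence f ∘ g = [F D A B I G H E C].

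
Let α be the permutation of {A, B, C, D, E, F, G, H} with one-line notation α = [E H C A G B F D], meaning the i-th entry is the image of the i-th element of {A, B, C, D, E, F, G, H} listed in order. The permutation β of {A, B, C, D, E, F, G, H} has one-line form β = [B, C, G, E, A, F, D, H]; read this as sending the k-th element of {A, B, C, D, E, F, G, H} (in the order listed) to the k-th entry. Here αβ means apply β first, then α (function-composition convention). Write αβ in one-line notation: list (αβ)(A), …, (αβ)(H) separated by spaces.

H C F G E B A D

(αβ)(x) = α(β(x)). Computing each image: α(β(A)) = α(B) = H, α(β(B)) = α(C) = C, α(β(C)) = α(G) = F, α(β(D)) = α(E) = G, α(β(E)) = α(A) = E, α(β(F)) = α(F) = B, α(β(G)) = α(D) = A, α(β(H)) = α(H) = D.
Hence αβ = [H C F G E B A D].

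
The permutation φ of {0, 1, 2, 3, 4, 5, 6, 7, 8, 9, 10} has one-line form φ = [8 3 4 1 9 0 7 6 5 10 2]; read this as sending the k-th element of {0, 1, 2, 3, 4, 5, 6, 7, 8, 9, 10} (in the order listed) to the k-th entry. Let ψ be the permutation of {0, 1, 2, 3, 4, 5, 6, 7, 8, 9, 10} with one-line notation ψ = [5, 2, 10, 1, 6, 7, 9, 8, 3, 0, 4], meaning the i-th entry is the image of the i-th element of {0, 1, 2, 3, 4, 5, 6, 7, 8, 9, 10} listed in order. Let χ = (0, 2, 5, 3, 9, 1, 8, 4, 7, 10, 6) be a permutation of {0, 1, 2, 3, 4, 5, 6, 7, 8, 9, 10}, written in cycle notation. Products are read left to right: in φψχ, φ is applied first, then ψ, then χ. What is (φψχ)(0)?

9

Chase 0: φ(0) = 8; ψ(8) = 3; χ(3) = 9. Hence (φψχ)(0) = 9.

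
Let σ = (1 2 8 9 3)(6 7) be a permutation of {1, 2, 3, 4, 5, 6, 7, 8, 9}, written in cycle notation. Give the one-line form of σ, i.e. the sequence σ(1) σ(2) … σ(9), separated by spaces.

2 8 1 4 5 7 6 9 3

Reading each image from the cycles: 1↦2, 2↦8, 3↦1, 4↦4, 5↦5, 6↦7, 7↦6, 8↦9, 9↦3.
Listing these in domain order gives 2 8 1 4 5 7 6 9 3.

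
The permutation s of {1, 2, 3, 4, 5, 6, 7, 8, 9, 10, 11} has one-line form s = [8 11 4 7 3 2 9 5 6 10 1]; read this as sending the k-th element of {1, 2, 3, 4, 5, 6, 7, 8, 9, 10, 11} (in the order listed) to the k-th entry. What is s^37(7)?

5

Tracing 7 → 9 → … returns to 7 after 10 steps, so 7 lies in a 10-cycle (1 8 5 3 4 7 9 6 2 11).
Since the cycle has length 10, s^37 acts on it the same as s^7 (37 mod 10 = 7).
Advancing 7 steps from 7: 7 → 9 → 6 → 2 → 11 → 1 → 8 → 5.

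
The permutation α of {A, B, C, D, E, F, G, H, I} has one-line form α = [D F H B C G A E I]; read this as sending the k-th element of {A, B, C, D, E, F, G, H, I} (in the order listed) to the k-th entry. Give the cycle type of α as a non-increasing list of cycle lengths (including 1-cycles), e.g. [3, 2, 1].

[5, 3, 1]

The disjoint cycles are (A D B F G)(C H E)(I), with lengths 5, 3, 1 in non-increasing order.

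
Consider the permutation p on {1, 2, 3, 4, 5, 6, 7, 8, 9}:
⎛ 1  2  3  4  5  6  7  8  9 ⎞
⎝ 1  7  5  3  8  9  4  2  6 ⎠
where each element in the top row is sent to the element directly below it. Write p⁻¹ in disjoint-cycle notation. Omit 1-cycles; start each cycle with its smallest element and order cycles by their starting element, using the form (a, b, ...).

First write p in disjoint cycles: (2, 7, 4, 3, 5, 8)(6, 9).
Reversing each cycle (and rotating so the smallest element leads) gives p⁻¹ = (2, 8, 5, 3, 4, 7)(6, 9).

(2, 8, 5, 3, 4, 7)(6, 9)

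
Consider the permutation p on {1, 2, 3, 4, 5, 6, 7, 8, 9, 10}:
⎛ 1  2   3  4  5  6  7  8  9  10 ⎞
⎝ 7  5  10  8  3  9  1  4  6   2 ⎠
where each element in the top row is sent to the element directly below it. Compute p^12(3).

Tracing 3 → 10 → … returns to 3 after 4 steps, so 3 lies in a 4-cycle (2 5 3 10).
Since the cycle has length 4, p^12 acts on it the same as p^0 (12 mod 4 = 0).
So p^12(3) = 3.

3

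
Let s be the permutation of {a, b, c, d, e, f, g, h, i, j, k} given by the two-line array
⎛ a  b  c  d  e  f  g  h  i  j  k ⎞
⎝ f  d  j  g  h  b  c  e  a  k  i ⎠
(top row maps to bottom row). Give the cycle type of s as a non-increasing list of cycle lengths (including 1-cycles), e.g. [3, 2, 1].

The disjoint cycles are (a, f, b, d, g, c, j, k, i)(e, h), with lengths 9, 2 in non-increasing order.

[9, 2]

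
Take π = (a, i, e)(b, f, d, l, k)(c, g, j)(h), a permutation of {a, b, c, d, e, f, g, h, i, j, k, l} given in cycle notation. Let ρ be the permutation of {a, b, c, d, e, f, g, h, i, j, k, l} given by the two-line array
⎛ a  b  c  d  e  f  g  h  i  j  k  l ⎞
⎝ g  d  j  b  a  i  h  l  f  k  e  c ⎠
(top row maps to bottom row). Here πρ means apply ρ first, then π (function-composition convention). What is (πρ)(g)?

h

First apply ρ: ρ(g) = h, then π(h) = h. Thus (πρ)(g) = h.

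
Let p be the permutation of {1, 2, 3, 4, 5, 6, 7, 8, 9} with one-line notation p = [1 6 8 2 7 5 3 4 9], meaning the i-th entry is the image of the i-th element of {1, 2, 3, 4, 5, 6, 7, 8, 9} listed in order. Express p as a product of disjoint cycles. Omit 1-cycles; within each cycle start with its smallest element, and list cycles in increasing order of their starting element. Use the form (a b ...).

Start at 2 and follow images: 2 → 6 → 5 → 7 → 3 → 8 → 4 → 2, giving the cycle (2 6 5 7 3 8 4).
Continuing from each remaining unvisited element yields (2 6 5 7 3 8 4).

(2 6 5 7 3 8 4)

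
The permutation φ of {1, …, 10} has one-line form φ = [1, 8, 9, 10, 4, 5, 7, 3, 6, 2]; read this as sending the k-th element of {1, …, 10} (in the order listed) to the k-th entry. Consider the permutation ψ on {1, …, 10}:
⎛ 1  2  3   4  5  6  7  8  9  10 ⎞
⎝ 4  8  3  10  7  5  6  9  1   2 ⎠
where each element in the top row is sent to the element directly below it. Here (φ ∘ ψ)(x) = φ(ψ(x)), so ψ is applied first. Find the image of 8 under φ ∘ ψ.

6

ψ(8) = 9, then φ(9) = 6; composing gives (φ ∘ ψ)(8) = 6.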